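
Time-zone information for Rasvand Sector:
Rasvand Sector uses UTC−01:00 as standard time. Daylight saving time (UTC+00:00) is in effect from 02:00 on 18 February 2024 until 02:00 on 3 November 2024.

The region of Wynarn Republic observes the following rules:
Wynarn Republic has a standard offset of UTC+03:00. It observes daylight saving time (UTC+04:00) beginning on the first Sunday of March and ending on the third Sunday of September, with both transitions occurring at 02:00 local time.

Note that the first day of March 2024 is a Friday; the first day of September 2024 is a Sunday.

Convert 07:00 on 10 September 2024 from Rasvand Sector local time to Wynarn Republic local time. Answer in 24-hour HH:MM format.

Daylight saving runs 18 February – 3 November; 10 September 2024 is inside that window, so Rasvand Sector is at UTC+00:00.
07:00 Rasvand Sector − 0h = 07:00 UTC.
1 March 2024 is a Friday, so the first Sunday is March 3.
1 September 2024 is a Sunday, so the first Sunday is September 1 and the third is September 15.
At the standard offset (UTC+03:00), 07:00 UTC + 3h = 10:00 Wynarn Republic standard time.
Daylight saving runs 3 March – 15 September; the standard-time date in Wynarn Republic, 10 September 2024, is inside that window, so Wynarn Republic is at UTC+04:00.
07:00 UTC + 4h = 11:00 Wynarn Republic.

11:00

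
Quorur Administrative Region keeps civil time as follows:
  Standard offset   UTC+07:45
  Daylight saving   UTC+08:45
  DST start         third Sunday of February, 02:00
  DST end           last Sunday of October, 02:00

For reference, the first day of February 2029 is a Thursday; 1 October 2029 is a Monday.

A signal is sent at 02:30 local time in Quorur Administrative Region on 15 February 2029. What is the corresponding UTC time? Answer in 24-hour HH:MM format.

18:45

1 February 2029 is a Thursday, so the first Sunday is February 4 and the third is February 18.
1 October 2029 is a Monday, so Sundays fall on 7, 14, 21, 28; the last is October 28.
15 February 2029 is outside the daylight-saving period (18 February – 28 October), so Quorur Administrative Region is on standard time, UTC+07:45.
02:30 local − 7h45m = 18:45 UTC (rolling into the previous day, 14 February 2029).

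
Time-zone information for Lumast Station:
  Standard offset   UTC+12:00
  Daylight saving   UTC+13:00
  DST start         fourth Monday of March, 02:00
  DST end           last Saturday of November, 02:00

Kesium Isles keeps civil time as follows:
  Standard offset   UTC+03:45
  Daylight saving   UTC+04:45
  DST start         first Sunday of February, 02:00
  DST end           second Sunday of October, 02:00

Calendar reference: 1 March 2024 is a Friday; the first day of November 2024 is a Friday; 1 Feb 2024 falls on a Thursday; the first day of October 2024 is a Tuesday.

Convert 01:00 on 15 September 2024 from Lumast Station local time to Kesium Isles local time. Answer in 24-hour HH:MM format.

1 March 2024 is a Friday, so the first Monday is March 4 and the fourth is March 25.
1 November 2024 is a Friday, so Saturdays fall on 2, 9, 16, 23, 30; the last is November 30.
15 September 2024 lies within the daylight-saving period (25 March – 30 November), so Lumast Station is on daylight time, UTC+13:00.
01:00 Lumast Station − 13h = 12:00 UTC (rolling into the previous day, 14 September 2024).
1 February 2024 is a Thursday, so the first Sunday is February 4.
1 October 2024 is a Tuesday, so the first Sunday is October 6 and the second is October 13.
At the standard offset (UTC+03:45), 12:00 UTC + 3h45m = 15:45 Kesium Isles standard time.
Daylight saving runs 4 February – 13 October; the standard-time date in Kesium Isles, 14 September 2024, is inside that window, so Kesium Isles is at UTC+04:45.
12:00 UTC + 4h45m = 16:45 Kesium Isles.

16:45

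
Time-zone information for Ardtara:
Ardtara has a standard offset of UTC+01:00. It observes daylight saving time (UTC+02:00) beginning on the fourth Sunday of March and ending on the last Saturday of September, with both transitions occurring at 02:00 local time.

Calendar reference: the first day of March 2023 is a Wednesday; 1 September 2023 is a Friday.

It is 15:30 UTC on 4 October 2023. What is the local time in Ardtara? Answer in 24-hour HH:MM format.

1 March 2023 is a Wednesday, so the first Sunday is March 5 and the fourth is March 26.
1 September 2023 is a Friday, so Saturdays fall on 2, 9, 16, 23, 30; the last is September 30.
At the standard offset (UTC+01:00), 15:30 UTC + 1h = 16:30 Ardtara standard time.
The standard-time date in Ardtara, 4 October 2023, is outside the daylight-saving period (26 March – 30 September), so Ardtara is on standard time, UTC+01:00.
15:30 UTC + 1h = 16:30 local.

16:30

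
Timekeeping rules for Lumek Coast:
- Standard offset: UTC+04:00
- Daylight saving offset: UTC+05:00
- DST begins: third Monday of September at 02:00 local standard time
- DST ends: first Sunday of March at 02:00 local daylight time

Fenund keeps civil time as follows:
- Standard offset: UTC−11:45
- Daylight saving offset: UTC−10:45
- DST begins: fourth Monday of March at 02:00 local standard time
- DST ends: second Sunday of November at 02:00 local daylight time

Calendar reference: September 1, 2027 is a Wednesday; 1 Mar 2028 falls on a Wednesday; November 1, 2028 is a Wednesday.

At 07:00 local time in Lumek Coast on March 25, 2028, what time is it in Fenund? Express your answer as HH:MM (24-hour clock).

1 September 2027 is a Wednesday, so the first Monday is September 6 and the third is September 20.
1 March 2028 is a Wednesday, so the first Sunday is March 5.
March 25, 2028 does not fall between 20 September 2027 and 5 March 2028, so daylight saving is not in effect and Lumek Coast is at UTC+04:00.
07:00 Lumek Coast − 4h = 03:00 UTC.
1 March 2028 is a Wednesday, so the first Monday is March 6 and the fourth is March 27.
1 November 2028 is a Wednesday, so the first Sunday is November 5 and the second is November 12.
At the standard offset (UTC−11:45), 03:00 UTC − 11h45m = 15:15 Fenund standard time (rolling into the previous day, 24 March 2028).
Daylight saving runs 27 March – 12 November; the standard-time date in Fenund, March 24, 2028, is outside that window, so Fenund is on standard time at UTC−11:45.
03:00 UTC − 11h45m = 15:15 Fenund (rolling into the previous day, 24 March 2028).

15:15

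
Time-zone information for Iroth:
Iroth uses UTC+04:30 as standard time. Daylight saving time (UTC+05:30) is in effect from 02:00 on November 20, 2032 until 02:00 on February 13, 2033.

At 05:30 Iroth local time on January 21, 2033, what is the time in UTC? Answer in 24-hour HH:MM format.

00:00

January 21, 2033 lies within the daylight-saving period (20 November 2032 – 13 February 2033), so Iroth is on daylight time, UTC+05:30.
05:30 local − 5h30m = 00:00 UTC.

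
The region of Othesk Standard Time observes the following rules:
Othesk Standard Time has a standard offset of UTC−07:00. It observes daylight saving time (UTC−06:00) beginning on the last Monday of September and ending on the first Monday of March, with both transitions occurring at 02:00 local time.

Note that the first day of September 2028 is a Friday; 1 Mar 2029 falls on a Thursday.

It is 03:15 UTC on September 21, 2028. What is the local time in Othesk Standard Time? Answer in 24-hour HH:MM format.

1 September 2028 is a Friday, so Mondays fall on 4, 11, 18, 25; the last is September 25.
1 March 2029 is a Thursday, so the first Monday is March 5.
At the standard offset (UTC−07:00), 03:15 UTC − 7h = 20:15 Othesk Standard Time standard time (rolling into the previous day, 20 September 2028).
Daylight saving runs 25 September 2028 – 5 March 2029; the standard-time date in Othesk Standard Time, September 20, 2028, is outside that window, so Othesk Standard Time is on standard time at UTC−07:00.
03:15 UTC − 7h = 20:15 local (rolling into the previous day, 20 September 2028).

20:15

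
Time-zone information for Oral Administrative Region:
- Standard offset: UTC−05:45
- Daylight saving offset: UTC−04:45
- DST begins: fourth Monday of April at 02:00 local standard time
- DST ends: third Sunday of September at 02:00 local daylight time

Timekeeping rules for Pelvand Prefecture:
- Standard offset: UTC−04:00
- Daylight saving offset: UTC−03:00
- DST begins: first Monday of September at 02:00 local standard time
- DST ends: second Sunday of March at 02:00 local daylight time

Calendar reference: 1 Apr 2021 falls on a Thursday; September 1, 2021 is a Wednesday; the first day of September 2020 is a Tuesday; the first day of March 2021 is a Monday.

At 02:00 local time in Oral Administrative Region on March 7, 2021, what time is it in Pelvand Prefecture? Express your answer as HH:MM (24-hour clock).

1 April 2021 is a Thursday, so the first Monday is April 5 and the fourth is April 26.
1 September 2021 is a Wednesday, so the first Sunday is September 5 and the third is September 19.
March 7, 2021 is outside the daylight-saving period (26 April – 19 September), so Oral Administrative Region is on standard time, UTC−05:45.
02:00 Oral Administrative Region + 5h45m = 07:45 UTC.
1 September 2020 is a Tuesday, so the first Monday is September 7.
1 March 2021 is a Monday, so the first Sunday is March 7 and the second is March 14.
At the standard offset (UTC−04:00), 07:45 UTC − 4h = 03:45 Pelvand Prefecture standard time.
Daylight saving runs 7 September 2020 – 14 March 2021; the standard-time date in Pelvand Prefecture, March 7, 2021, is inside that window, so Pelvand Prefecture is at UTC−03:00.
07:45 UTC − 3h = 04:45 Pelvand Prefecture.

04:45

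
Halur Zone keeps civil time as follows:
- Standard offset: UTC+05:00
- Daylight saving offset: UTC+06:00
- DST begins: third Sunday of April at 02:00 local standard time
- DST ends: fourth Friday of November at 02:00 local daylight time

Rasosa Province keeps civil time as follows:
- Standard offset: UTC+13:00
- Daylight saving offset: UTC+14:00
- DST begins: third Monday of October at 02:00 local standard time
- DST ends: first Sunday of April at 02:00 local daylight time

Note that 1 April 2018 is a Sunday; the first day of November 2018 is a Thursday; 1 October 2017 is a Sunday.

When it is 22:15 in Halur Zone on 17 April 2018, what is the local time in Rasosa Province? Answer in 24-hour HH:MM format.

1 April 2018 is a Sunday, so the first Sunday is April 1 and the third is April 15.
1 November 2018 is a Thursday, so the first Friday is November 2 and the fourth is November 23.
Daylight saving runs 15 April – 23 November; 17 April 2018 is inside that window, so Halur Zone is at UTC+06:00.
22:15 Halur Zone − 6h = 16:15 UTC.
1 October 2017 is a Sunday, so the first Monday is October 2 and the third is October 16.
1 April 2018 is a Sunday, so the first Sunday is April 1.
At the standard offset (UTC+13:00), 16:15 UTC + 13h = 05:15 Rasosa Province standard time (rolling into the next day, 18 April 2018).
The standard-time date in Rasosa Province, 18 April 2018, does not fall between 16 October 2017 and 1 April 2018, so daylight saving is not in effect and Rasosa Province is at UTC+13:00.
16:15 UTC + 13h = 05:15 Rasosa Province (rolling into the next day, 18 April 2018).

05:15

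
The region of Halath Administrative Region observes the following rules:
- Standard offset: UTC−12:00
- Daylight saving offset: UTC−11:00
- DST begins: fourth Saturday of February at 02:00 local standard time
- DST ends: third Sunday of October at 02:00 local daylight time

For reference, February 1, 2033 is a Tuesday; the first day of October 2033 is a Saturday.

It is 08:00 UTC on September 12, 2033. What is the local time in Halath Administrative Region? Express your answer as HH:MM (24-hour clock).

1 February 2033 is a Tuesday, so the first Saturday is February 5 and the fourth is February 26.
1 October 2033 is a Saturday, so the first Sunday is October 2 and the third is October 16.
At the standard offset (UTC−12:00), 08:00 UTC − 12h = 20:00 Halath Administrative Region standard time (rolling into the previous day, 11 September 2033).
The standard-time date in Halath Administrative Region, September 11, 2033, lies within the daylight-saving period (26 February – 16 October), so Halath Administrative Region is on daylight time, UTC−11:00.
08:00 UTC − 11h = 21:00 local (rolling into the previous day, 11 September 2033).

21:00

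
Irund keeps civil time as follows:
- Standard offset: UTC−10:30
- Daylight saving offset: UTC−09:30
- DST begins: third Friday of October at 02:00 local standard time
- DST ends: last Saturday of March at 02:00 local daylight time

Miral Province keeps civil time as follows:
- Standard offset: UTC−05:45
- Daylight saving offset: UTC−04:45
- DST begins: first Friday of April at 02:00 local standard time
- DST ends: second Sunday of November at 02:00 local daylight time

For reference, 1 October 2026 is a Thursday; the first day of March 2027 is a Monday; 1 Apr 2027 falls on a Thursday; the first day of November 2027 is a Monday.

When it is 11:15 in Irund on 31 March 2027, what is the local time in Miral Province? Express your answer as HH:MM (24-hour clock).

1 October 2026 is a Thursday, so the first Friday is October 2 and the third is October 16.
1 March 2027 is a Monday, so Saturdays fall on 6, 13, 20, 27; the last is March 27.
31 March 2027 does not fall between 16 October 2026 and 27 March 2027, so daylight saving is not in effect and Irund is at UTC−10:30.
11:15 Irund + 10h30m = 21:45 UTC.
1 April 2027 is a Thursday, so the first Friday is April 2.
1 November 2027 is a Monday, so the first Sunday is November 7 and the second is November 14.
At the standard offset (UTC−05:45), 21:45 UTC − 5h45m = 16:00 Miral Province standard time.
The standard-time date in Miral Province, 31 March 2027, does not fall between 2 April and 14 November, so daylight saving is not in effect and Miral Province is at UTC−05:45.
21:45 UTC − 5h45m = 16:00 Miral Province.

16:00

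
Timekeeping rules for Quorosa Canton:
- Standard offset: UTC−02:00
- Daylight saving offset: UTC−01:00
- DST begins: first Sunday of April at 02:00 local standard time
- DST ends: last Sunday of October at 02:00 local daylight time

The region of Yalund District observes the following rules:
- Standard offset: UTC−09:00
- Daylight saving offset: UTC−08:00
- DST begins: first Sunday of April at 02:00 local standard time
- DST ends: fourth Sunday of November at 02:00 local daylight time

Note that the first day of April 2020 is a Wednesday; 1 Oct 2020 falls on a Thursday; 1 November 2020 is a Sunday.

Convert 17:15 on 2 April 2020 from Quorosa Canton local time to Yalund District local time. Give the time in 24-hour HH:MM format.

10:15

1 April 2020 is a Wednesday, so the first Sunday is April 5.
1 October 2020 is a Thursday, so Sundays fall on 4, 11, 18, 25; the last is October 25.
Daylight saving runs 5 April – 25 October; 2 April 2020 is outside that window, so Quorosa Canton is on standard time at UTC−02:00.
17:15 Quorosa Canton + 2h = 19:15 UTC.
1 April 2020 is a Wednesday, so the first Sunday is April 5.
1 November 2020 is a Sunday, so the first Sunday is November 1 and the fourth is November 22.
At the standard offset (UTC−09:00), 19:15 UTC − 9h = 10:15 Yalund District standard time.
The standard-time date in Yalund District, 2 April 2020, does not fall between 5 April and 22 November, so daylight saving is not in effect and Yalund District is at UTC−09:00.
19:15 UTC − 9h = 10:15 Yalund District.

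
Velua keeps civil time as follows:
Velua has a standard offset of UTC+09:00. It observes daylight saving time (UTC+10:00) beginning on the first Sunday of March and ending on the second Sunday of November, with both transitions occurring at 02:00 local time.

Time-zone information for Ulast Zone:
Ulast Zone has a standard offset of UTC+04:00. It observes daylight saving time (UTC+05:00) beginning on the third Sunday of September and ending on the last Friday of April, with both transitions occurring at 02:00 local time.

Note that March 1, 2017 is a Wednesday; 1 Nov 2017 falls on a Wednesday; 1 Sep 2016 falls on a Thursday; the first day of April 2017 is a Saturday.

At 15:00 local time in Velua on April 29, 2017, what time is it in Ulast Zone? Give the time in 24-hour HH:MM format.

09:00

1 March 2017 is a Wednesday, so the first Sunday is March 5.
1 November 2017 is a Wednesday, so the first Sunday is November 5 and the second is November 12.
Daylight saving runs 5 March – 12 November; April 29, 2017 is inside that window, so Velua is at UTC+10:00.
15:00 Velua − 10h = 05:00 UTC.
1 September 2016 is a Thursday, so the first Sunday is September 4 and the third is September 18.
1 April 2017 is a Saturday, so Fridays fall on 7, 14, 21, 28; the last is April 28.
At the standard offset (UTC+04:00), 05:00 UTC + 4h = 09:00 Ulast Zone standard time.
The standard-time date in Ulast Zone, April 29, 2017, does not fall between 18 September 2016 and 28 April 2017, so daylight saving is not in effect and Ulast Zone is at UTC+04:00.
05:00 UTC + 4h = 09:00 Ulast Zone.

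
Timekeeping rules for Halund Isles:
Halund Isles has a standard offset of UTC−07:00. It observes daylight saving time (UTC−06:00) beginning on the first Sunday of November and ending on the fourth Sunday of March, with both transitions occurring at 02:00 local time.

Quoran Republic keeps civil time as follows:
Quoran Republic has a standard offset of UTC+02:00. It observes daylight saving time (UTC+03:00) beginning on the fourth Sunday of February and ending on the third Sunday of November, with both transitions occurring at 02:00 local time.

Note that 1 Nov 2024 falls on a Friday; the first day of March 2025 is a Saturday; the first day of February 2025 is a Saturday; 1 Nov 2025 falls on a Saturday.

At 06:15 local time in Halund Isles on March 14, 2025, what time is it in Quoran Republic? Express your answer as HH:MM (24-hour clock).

15:15

1 November 2024 is a Friday, so the first Sunday is November 3.
1 March 2025 is a Saturday, so the first Sunday is March 2 and the fourth is March 23.
March 14, 2025 lies within the daylight-saving period (3 November 2024 – 23 March 2025), so Halund Isles is on daylight time, UTC−06:00.
06:15 Halund Isles + 6h = 12:15 UTC.
1 February 2025 is a Saturday, so the first Sunday is February 2 and the fourth is February 23.
1 November 2025 is a Saturday, so the first Sunday is November 2 and the third is November 16.
At the standard offset (UTC+02:00), 12:15 UTC + 2h = 14:15 Quoran Republic standard time.
The standard-time date in Quoran Republic, March 14, 2025, lies within the daylight-saving period (23 February – 16 November), so Quoran Republic is on daylight time, UTC+03:00.
12:15 UTC + 3h = 15:15 Quoran Republic.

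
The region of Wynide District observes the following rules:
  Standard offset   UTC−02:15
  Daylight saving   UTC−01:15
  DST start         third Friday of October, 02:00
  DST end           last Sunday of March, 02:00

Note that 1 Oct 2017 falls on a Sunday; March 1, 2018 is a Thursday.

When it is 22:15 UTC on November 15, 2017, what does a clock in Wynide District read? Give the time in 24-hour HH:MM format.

21:00

1 October 2017 is a Sunday, so the first Friday is October 6 and the third is October 20.
1 March 2018 is a Thursday, so Sundays fall on 4, 11, 18, 25; the last is March 25.
At the standard offset (UTC−02:15), 22:15 UTC − 2h15m = 20:00 Wynide District standard time.
Daylight saving runs 20 October 2017 – 25 March 2018; the standard-time date in Wynide District, November 15, 2017, is inside that window, so Wynide District is at UTC−01:15.
22:15 UTC − 1h15m = 21:00 local.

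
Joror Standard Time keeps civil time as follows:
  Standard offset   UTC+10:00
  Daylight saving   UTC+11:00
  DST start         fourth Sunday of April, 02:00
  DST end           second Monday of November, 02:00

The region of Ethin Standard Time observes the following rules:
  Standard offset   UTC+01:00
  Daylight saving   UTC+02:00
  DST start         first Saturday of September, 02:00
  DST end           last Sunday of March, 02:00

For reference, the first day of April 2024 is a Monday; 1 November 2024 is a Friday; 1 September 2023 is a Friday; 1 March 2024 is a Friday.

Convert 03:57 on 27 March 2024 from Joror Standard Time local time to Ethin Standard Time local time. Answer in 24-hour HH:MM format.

1 April 2024 is a Monday, so the first Sunday is April 7 and the fourth is April 28.
1 November 2024 is a Friday, so the first Monday is November 4 and the second is November 11.
27 March 2024 does not fall between 28 April and 11 November, so daylight saving is not in effect and Joror Standard Time is at UTC+10:00.
03:57 Joror Standard Time − 10h = 17:57 UTC (rolling into the previous day, 26 March 2024).
1 September 2023 is a Friday, so the first Saturday is September 2.
1 March 2024 is a Friday, so Sundays fall on 3, 10, 17, 24, 31; the last is March 31.
At the standard offset (UTC+01:00), 17:57 UTC + 1h = 18:57 Ethin Standard Time standard time.
The standard-time date in Ethin Standard Time, 26 March 2024, lies within the daylight-saving period (2 September 2023 – 31 March 2024), so Ethin Standard Time is on daylight time, UTC+02:00.
17:57 UTC + 2h = 19:57 Ethin Standard Time.

19:57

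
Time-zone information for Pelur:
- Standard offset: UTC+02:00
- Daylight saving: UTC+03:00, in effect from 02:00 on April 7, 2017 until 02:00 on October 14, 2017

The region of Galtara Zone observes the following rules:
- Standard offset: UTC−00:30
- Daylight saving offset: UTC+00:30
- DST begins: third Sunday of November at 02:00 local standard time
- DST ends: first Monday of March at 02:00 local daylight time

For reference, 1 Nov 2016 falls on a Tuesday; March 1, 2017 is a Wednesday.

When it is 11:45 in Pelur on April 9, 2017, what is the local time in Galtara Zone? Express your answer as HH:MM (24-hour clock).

08:15

Daylight saving runs 7 April – 14 October; April 9, 2017 is inside that window, so Pelur is at UTC+03:00.
11:45 Pelur − 3h = 08:45 UTC.
1 November 2016 is a Tuesday, so the first Sunday is November 6 and the third is November 20.
1 March 2017 is a Wednesday, so the first Monday is March 6.
At the standard offset (UTC−00:30), 08:45 UTC − 0h30m = 08:15 Galtara Zone standard time.
Daylight saving runs 20 November 2016 – 6 March 2017; the standard-time date in Galtara Zone, April 9, 2017, is outside that window, so Galtara Zone is on standard time at UTC−00:30.
08:45 UTC − 0h30m = 08:15 Galtara Zone.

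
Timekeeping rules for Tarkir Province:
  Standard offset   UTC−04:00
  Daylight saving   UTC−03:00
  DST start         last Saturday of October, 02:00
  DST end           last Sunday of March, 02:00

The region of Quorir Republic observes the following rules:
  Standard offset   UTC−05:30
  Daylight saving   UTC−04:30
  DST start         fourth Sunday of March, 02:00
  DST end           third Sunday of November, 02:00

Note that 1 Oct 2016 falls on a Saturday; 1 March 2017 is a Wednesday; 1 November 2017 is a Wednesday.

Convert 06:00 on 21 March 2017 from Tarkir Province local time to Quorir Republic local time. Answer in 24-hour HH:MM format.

03:30

1 October 2016 is a Saturday, so Saturdays fall on 1, 8, 15, 22, 29; the last is October 29.
1 March 2017 is a Wednesday, so Sundays fall on 5, 12, 19, 26; the last is March 26.
21 March 2017 lies within the daylight-saving period (29 October 2016 – 26 March 2017), so Tarkir Province is on daylight time, UTC−03:00.
06:00 Tarkir Province + 3h = 09:00 UTC.
1 March 2017 is a Wednesday, so the first Sunday is March 5 and the fourth is March 26.
1 November 2017 is a Wednesday, so the first Sunday is November 5 and the third is November 19.
At the standard offset (UTC−05:30), 09:00 UTC − 5h30m = 03:30 Quorir Republic standard time.
The standard-time date in Quorir Republic, 21 March 2017, is outside the daylight-saving period (26 March – 19 November), so Quorir Republic is on standard time, UTC−05:30.
09:00 UTC − 5h30m = 03:30 Quorir Republic.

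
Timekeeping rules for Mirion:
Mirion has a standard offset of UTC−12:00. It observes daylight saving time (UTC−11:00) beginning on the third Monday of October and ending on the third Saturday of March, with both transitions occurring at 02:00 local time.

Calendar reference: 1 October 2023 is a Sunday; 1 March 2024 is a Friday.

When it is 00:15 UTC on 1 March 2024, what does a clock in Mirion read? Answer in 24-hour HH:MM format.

13:15

1 October 2023 is a Sunday, so the first Monday is October 2 and the third is October 16.
1 March 2024 is a Friday, so the first Saturday is March 2 and the third is March 16.
At the standard offset (UTC−12:00), 00:15 UTC − 12h = 12:15 Mirion standard time (rolling into the previous day, 29 February 2024).
The standard-time date in Mirion, 29 February 2024, falls between 16 October 2023 and 16 March 2024, so daylight saving is in effect and Mirion is at UTC−11:00.
00:15 UTC − 11h = 13:15 local (rolling into the previous day, 29 February 2024).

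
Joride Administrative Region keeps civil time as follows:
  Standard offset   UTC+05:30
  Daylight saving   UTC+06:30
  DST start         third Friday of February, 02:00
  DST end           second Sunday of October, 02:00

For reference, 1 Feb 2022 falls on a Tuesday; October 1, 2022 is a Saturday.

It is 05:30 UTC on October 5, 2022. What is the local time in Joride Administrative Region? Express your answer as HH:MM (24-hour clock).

1 February 2022 is a Tuesday, so the first Friday is February 4 and the third is February 18.
1 October 2022 is a Saturday, so the first Sunday is October 2 and the second is October 9.
At the standard offset (UTC+05:30), 05:30 UTC + 5h30m = 11:00 Joride Administrative Region standard time.
The standard-time date in Joride Administrative Region, October 5, 2022, falls between 18 February and 9 October, so daylight saving is in effect and Joride Administrative Region is at UTC+06:30.
05:30 UTC + 6h30m = 12:00 local.

12:00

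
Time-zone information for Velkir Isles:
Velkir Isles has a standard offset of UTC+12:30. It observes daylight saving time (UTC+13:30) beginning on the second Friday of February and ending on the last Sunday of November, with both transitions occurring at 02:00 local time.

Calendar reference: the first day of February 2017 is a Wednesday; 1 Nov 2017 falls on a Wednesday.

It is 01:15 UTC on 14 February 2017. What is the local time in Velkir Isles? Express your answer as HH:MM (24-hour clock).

14:45

1 February 2017 is a Wednesday, so the first Friday is February 3 and the second is February 10.
1 November 2017 is a Wednesday, so Sundays fall on 5, 12, 19, 26; the last is November 26.
At the standard offset (UTC+12:30), 01:15 UTC + 12h30m = 13:45 Velkir Isles standard time.
Daylight saving runs 10 February – 26 November; the standard-time date in Velkir Isles, 14 February 2017, is inside that window, so Velkir Isles is at UTC+13:30.
01:15 UTC + 13h30m = 14:45 local.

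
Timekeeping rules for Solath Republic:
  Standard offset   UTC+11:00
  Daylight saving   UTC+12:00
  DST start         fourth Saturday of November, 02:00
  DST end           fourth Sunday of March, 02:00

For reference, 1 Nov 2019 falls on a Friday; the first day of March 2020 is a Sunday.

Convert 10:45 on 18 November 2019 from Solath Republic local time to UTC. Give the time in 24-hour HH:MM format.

23:45

1 November 2019 is a Friday, so the first Saturday is November 2 and the fourth is November 23.
1 March 2020 is a Sunday, so the first Sunday is March 1 and the fourth is March 22.
18 November 2019 is outside the daylight-saving period (23 November 2019 – 22 March 2020), so Solath Republic is on standard time, UTC+11:00.
10:45 local − 11h = 23:45 UTC (rolling into the previous day, 17 November 2019).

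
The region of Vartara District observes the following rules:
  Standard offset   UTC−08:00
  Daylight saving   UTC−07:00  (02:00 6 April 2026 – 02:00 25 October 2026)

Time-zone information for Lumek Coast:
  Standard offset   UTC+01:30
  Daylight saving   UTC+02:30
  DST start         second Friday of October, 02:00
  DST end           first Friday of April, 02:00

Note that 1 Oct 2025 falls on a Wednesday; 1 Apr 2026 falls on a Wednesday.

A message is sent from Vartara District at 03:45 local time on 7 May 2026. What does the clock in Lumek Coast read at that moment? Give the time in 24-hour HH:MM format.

12:15

Daylight saving runs 6 April – 25 October; 7 May 2026 is inside that window, so Vartara District is at UTC−07:00.
03:45 Vartara District + 7h = 10:45 UTC.
1 October 2025 is a Wednesday, so the first Friday is October 3 and the second is October 10.
1 April 2026 is a Wednesday, so the first Friday is April 3.
At the standard offset (UTC+01:30), 10:45 UTC + 1h30m = 12:15 Lumek Coast standard time.
The standard-time date in Lumek Coast, 7 May 2026, does not fall between 10 October 2025 and 3 April 2026, so daylight saving is not in effect and Lumek Coast is at UTC+01:30.
10:45 UTC + 1h30m = 12:15 Lumek Coast.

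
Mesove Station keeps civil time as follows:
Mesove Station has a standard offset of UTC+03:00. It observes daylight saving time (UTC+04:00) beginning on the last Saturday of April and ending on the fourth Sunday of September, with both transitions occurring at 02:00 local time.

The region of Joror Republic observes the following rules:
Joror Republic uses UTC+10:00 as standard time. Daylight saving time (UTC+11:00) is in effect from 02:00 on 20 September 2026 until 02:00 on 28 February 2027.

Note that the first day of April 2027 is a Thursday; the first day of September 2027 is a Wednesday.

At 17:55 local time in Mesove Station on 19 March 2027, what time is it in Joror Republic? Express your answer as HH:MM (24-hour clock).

1 April 2027 is a Thursday, so Saturdays fall on 3, 10, 17, 24; the last is April 24.
1 September 2027 is a Wednesday, so the first Sunday is September 5 and the fourth is September 26.
Daylight saving runs 24 April – 26 September; 19 March 2027 is outside that window, so Mesove Station is on standard time at UTC+03:00.
17:55 Mesove Station − 3h = 14:55 UTC.
At the standard offset (UTC+10:00), 14:55 UTC + 10h = 00:55 Joror Republic standard time (rolling into the next day, 20 March 2027).
The standard-time date in Joror Republic, 20 March 2027, is outside the daylight-saving period (20 September 2026 – 28 February 2027), so Joror Republic is on standard time, UTC+10:00.
14:55 UTC + 10h = 00:55 Joror Republic (rolling into the next day, 20 March 2027).

00:55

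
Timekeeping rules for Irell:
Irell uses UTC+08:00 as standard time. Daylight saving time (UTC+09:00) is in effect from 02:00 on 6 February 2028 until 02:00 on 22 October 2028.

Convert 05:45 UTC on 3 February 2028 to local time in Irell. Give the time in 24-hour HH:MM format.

13:45

At the standard offset (UTC+08:00), 05:45 UTC + 8h = 13:45 Irell standard time.
Daylight saving runs 6 February – 22 October; the standard-time date in Irell, 3 February 2028, is outside that window, so Irell is on standard time at UTC+08:00.
05:45 UTC + 8h = 13:45 local.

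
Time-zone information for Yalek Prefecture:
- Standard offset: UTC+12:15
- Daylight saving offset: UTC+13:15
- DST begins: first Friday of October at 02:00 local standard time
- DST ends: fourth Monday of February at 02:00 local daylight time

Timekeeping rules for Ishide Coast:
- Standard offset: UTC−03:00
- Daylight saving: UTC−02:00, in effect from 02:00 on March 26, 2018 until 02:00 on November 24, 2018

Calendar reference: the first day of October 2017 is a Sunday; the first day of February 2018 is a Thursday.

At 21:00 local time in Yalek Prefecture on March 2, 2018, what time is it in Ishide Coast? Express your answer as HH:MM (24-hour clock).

1 October 2017 is a Sunday, so the first Friday is October 6.
1 February 2018 is a Thursday, so the first Monday is February 5 and the fourth is February 26.
Daylight saving runs 6 October 2017 – 26 February 2018; March 2, 2018 is outside that window, so Yalek Prefecture is on standard time at UTC+12:15.
21:00 Yalek Prefecture − 12h15m = 08:45 UTC.
At the standard offset (UTC−03:00), 08:45 UTC − 3h = 05:45 Ishide Coast standard time.
The standard-time date in Ishide Coast, March 2, 2018, does not fall between 26 March and 24 November, so daylight saving is not in effect and Ishide Coast is at UTC−03:00.
08:45 UTC − 3h = 05:45 Ishide Coast.

05:45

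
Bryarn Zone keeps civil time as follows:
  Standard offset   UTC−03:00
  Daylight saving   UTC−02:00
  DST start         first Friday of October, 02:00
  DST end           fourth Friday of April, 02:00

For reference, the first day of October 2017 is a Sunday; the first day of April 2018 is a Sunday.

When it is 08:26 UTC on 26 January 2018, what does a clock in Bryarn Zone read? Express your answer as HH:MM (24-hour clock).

06:26

1 October 2017 is a Sunday, so the first Friday is October 6.
1 April 2018 is a Sunday, so the first Friday is April 6 and the fourth is April 27.
At the standard offset (UTC−03:00), 08:26 UTC − 3h = 05:26 Bryarn Zone standard time.
The standard-time date in Bryarn Zone, 26 January 2018, lies within the daylight-saving period (6 October 2017 – 27 April 2018), so Bryarn Zone is on daylight time, UTC−02:00.
08:26 UTC − 2h = 06:26 local.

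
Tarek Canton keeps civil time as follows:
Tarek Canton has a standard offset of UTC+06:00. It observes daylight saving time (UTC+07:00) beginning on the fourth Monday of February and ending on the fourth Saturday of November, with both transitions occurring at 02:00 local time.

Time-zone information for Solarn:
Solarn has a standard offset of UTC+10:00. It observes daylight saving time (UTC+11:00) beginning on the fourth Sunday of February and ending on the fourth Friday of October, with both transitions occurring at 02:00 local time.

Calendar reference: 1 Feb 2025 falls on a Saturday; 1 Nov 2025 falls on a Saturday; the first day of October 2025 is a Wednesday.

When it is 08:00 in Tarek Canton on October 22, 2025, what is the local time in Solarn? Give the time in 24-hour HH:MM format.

1 February 2025 is a Saturday, so the first Monday is February 3 and the fourth is February 24.
1 November 2025 is a Saturday, so the first Saturday is November 1 and the fourth is November 22.
October 22, 2025 falls between 24 February and 22 November, so daylight saving is in effect and Tarek Canton is at UTC+07:00.
08:00 Tarek Canton − 7h = 01:00 UTC.
1 February 2025 is a Saturday, so the first Sunday is February 2 and the fourth is February 23.
1 October 2025 is a Wednesday, so the first Friday is October 3 and the fourth is October 24.
At the standard offset (UTC+10:00), 01:00 UTC + 10h = 11:00 Solarn standard time.
The standard-time date in Solarn, October 22, 2025, lies within the daylight-saving period (23 February – 24 October), so Solarn is on daylight time, UTC+11:00.
01:00 UTC + 11h = 12:00 Solarn.

12:00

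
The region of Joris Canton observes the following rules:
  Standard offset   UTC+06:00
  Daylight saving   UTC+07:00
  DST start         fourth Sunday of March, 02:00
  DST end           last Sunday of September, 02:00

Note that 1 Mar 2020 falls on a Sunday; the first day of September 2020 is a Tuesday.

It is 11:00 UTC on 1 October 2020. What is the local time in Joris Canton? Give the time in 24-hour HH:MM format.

1 March 2020 is a Sunday, so the first Sunday is March 1 and the fourth is March 22.
1 September 2020 is a Tuesday, so Sundays fall on 6, 13, 20, 27; the last is September 27.
At the standard offset (UTC+06:00), 11:00 UTC + 6h = 17:00 Joris Canton standard time.
Daylight saving runs 22 March – 27 September; the standard-time date in Joris Canton, 1 October 2020, is outside that window, so Joris Canton is on standard time at UTC+06:00.
11:00 UTC + 6h = 17:00 local.

17:00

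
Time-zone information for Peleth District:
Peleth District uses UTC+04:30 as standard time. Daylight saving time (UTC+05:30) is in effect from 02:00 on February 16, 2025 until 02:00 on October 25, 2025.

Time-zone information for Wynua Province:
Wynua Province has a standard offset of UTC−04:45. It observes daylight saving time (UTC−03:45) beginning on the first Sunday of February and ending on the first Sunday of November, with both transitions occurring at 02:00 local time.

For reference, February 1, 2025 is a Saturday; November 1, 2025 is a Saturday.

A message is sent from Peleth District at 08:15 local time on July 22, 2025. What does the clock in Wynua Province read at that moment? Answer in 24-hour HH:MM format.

23:00

July 22, 2025 falls between 16 February and 25 October, so daylight saving is in effect and Peleth District is at UTC+05:30.
08:15 Peleth District − 5h30m = 02:45 UTC.
1 February 2025 is a Saturday, so the first Sunday is February 2.
1 November 2025 is a Saturday, so the first Sunday is November 2.
At the standard offset (UTC−04:45), 02:45 UTC − 4h45m = 22:00 Wynua Province standard time (rolling into the previous day, 21 July 2025).
The standard-time date in Wynua Province, July 21, 2025, lies within the daylight-saving period (2 February – 2 November), so Wynua Province is on daylight time, UTC−03:45.
02:45 UTC − 3h45m = 23:00 Wynua Province (rolling into the previous day, 21 July 2025).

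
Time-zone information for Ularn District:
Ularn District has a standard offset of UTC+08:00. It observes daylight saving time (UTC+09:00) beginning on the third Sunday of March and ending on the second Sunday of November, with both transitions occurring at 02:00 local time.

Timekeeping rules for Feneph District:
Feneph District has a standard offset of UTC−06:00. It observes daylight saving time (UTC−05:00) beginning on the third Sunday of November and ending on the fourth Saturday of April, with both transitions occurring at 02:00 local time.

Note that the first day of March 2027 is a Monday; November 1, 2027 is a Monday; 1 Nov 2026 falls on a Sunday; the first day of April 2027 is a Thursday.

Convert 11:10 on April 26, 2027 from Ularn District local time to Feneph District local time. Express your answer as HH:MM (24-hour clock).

20:10

1 March 2027 is a Monday, so the first Sunday is March 7 and the third is March 21.
1 November 2027 is a Monday, so the first Sunday is November 7 and the second is November 14.
April 26, 2027 lies within the daylight-saving period (21 March – 14 November), so Ularn District is on daylight time, UTC+09:00.
11:10 Ularn District − 9h = 02:10 UTC.
1 November 2026 is a Sunday, so the first Sunday is November 1 and the third is November 15.
1 April 2027 is a Thursday, so the first Saturday is April 3 and the fourth is April 24.
At the standard offset (UTC−06:00), 02:10 UTC − 6h = 20:10 Feneph District standard time (rolling into the previous day, 25 April 2027).
The standard-time date in Feneph District, April 25, 2027, does not fall between 15 November 2026 and 24 April 2027, so daylight saving is not in effect and Feneph District is at UTC−06:00.
02:10 UTC − 6h = 20:10 Feneph District (rolling into the previous day, 25 April 2027).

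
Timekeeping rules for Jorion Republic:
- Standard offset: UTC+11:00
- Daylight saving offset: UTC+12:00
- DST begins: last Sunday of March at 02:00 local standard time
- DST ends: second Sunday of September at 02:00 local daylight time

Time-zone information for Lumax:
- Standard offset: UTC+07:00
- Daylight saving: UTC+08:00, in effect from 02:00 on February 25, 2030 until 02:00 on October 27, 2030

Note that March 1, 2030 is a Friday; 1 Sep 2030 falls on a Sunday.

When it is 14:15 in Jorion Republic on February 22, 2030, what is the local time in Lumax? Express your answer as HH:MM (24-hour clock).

10:15

1 March 2030 is a Friday, so Sundays fall on 3, 10, 17, 24, 31; the last is March 31.
1 September 2030 is a Sunday, so the first Sunday is September 1 and the second is September 8.
February 22, 2030 does not fall between 31 March and 8 September, so daylight saving is not in effect and Jorion Republic is at UTC+11:00.
14:15 Jorion Republic − 11h = 03:15 UTC.
At the standard offset (UTC+07:00), 03:15 UTC + 7h = 10:15 Lumax standard time.
The standard-time date in Lumax, February 22, 2030, does not fall between 25 February and 27 October, so daylight saving is not in effect and Lumax is at UTC+07:00.
03:15 UTC + 7h = 10:15 Lumax.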